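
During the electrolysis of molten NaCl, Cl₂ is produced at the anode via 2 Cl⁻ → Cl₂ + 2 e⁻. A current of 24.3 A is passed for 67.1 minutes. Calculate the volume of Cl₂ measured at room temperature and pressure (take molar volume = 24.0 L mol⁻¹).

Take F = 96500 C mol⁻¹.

Q = I·t = 24.30 A × 4026.0 s = 97830 C.
n(e⁻) = Q/F = 97830 / 96500 = 1.014 mol.
2 electrons are transferred per Cl₂ molecule, so n(Cl₂) = 1.014 / 2 = 0.5069 mol.
V = n × V_m = 0.5069 × 24.0 = 12.2 L.

12.2 L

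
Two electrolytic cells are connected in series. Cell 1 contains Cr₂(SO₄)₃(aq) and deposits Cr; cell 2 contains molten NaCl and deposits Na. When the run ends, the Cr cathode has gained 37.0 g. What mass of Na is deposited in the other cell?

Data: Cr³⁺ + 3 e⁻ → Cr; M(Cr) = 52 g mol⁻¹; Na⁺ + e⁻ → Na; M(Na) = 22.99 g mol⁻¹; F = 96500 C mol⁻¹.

n(Cr) = 37.0 / 52 = 0.7115 mol.
Since Cr³⁺ + 3 e⁻ → Cr, n(e⁻) passed = 3 × 0.7115 = 2.135 mol.
Cells in series carry the same charge, so the same 2.135 mol of electrons passes through cell 2.
Na⁺ + e⁻ → Na, so n(Na) = 2.135 / 1 = 2.135 mol.
m(Na) = 2.135 × 22.99 = 49.1 g.

49.1 g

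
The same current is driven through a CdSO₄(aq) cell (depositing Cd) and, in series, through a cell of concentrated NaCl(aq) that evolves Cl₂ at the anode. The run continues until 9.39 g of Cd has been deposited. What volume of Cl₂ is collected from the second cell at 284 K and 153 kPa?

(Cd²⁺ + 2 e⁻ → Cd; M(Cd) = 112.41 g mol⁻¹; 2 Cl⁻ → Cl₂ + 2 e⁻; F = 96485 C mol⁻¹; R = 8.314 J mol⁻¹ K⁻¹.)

n(Cd) = 9.39 / 112.41 = 0.08353 mol, so n(e⁻) = 2 × 0.08353 = 0.1671 mol.
The cells are in series, so the same 0.1671 mol of electrons passes through the second cell.
2 Cl⁻ → Cl₂ + 2 e⁻ — 2 mol e⁻ per mol Cl₂, so n(Cl₂) = 0.1671/2 = 0.08353 mol.
V = nRT/P = (0.08353 × 8.314 × 284) / (153 × 10³) = 0.00129 m³ = 1.29 L.

1.29 L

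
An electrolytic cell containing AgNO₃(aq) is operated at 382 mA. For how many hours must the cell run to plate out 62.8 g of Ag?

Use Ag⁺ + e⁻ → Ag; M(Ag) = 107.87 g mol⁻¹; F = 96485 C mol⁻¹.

40.8 h

n(Ag) = m/M = 62.8 / 107.87 = 0.5822 mol.
Each Ag atom requires 1 electron, so n(e⁻) = 1 × 0.5822 = 0.5822 mol.
Q = n(e⁻)·F = 0.5822 × 96485 = 56170 C.
t = Q/I = 56170 / 0.3820 A = 147000 s = 40.8 h.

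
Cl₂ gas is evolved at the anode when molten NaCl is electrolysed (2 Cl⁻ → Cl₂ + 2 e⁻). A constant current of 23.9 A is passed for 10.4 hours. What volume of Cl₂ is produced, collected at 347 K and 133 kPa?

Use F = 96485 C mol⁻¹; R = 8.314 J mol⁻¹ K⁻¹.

101 L

Q = I·t = 23.90 A × 37440 s = 894800 C.
n(e⁻) = Q/F = 894800 / 96485 = 9.274 mol.
2 electrons are transferred per Cl₂ molecule, so n(Cl₂) = 9.274 / 2 = 4.637 mol.
V = nRT/P = (4.637 × 8.314 × 347) / (133 × 10³ Pa) = 0.101 m³ = 101 L.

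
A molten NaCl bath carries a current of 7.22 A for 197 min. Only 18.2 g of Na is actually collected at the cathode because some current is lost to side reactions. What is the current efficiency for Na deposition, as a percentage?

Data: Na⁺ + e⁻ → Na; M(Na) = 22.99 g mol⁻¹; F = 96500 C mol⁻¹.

89.5 %

Q = I·t = 7.220 × 11820 = 85340 C; n(e⁻) = 85340/96500 = 0.8844 mol.
Theoretical n(Na) = n(e⁻)/1 = 0.8844 mol, i.e. m_theo = 0.8844 × 22.99 = 20.33 g.
Efficiency = m_actual / m_theo = 18.2 / 20.33 = 89.5 %.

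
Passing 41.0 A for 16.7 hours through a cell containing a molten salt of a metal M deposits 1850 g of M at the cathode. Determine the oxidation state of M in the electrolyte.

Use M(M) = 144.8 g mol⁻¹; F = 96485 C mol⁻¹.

+2

Q = I·t = 41.00 A × 60120 s = 2465000 C, so n(e⁻) = 2465000/96485 = 25.55 mol.
n(M) deposited = 1850 / 144.8 = 12.78 mol.
Electrons per atom = n(e⁻)/n(M) = 25.55 / 12.78 = 2.00 ≈ 2, so the ion is M²⁺.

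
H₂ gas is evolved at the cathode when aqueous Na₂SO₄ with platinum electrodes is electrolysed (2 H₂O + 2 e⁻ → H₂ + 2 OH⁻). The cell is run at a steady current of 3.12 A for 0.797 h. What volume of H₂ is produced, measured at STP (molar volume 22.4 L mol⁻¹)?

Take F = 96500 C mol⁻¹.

Q = I·t = 3.120 A × 2869.2 s = 8952 C.
n(e⁻) = Q/F = 8952 / 96500 = 0.09277 mol.
2 electrons are transferred per H₂ molecule, so n(H₂) = 0.09277 / 2 = 0.04638 mol.
V = n × V_m = 0.04638 × 22.4 = 1.04 L.

1.04 L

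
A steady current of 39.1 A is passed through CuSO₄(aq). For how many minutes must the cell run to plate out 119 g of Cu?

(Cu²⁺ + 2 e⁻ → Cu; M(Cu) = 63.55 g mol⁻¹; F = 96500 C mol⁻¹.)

n(Cu) = m/M = 119 / 63.55 = 1.873 mol.
Each Cu atom requires 2 electrons, so n(e⁻) = 2 × 1.873 = 3.745 mol.
Q = n(e⁻)·F = 3.745 × 96500 = 361400 C.
t = Q/I = 361400 / 39.10 A = 9243 s = 154 min.

154 min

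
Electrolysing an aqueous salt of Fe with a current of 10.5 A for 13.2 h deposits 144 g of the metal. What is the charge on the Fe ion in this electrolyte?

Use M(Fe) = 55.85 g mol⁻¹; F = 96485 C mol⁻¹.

+2

Q = I·t = 10.50 A × 47520 s = 499000 C, so n(e⁻) = 499000/96485 = 5.171 mol.
n(Fe) deposited = 144 / 55.85 = 2.578 mol.
Electrons per atom = n(e⁻)/n(Fe) = 5.171 / 2.578 = 2.01 ≈ 2, so the ion is Fe²⁺.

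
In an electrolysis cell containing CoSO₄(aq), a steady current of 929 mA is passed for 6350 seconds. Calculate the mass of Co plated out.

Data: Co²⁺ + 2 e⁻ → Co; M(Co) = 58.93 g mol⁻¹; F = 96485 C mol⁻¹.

Q = I·t = 0.9290 A × 6350.0 s = 5899 C.
n(e⁻) = Q/F = 5899 / 96485 = 0.06114 mol.
Co²⁺ + 2 e⁻ → Co, so n(Co) = n(e⁻)/2 = 0.03057 mol.
m = n·M = 0.03057 × 58.93 = 1.80 g.

1.80 g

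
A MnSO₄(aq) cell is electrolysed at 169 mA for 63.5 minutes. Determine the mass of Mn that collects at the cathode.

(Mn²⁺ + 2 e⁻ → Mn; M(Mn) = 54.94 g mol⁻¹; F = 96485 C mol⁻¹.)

0.183 g

Q = I·t = 0.1690 A × 3810.0 s = 643.9 C.
n(e⁻) = Q/F = 643.9 / 96485 = 0.006673 mol.
Mn²⁺ + 2 e⁻ → Mn, so n(Mn) = n(e⁻)/2 = 0.003337 mol.
m = n·M = 0.003337 × 54.94 = 0.183 g.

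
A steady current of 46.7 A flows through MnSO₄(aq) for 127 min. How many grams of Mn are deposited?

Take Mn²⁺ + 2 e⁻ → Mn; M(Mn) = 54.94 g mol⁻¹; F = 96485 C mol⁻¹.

101 g

Q = I·t = 46.70 A × 7620.0 s = 355900 C.
n(e⁻) = Q/F = 355900 / 96485 = 3.688 mol.
Mn²⁺ + 2 e⁻ → Mn, so n(Mn) = n(e⁻)/2 = 1.844 mol.
m = n·M = 1.844 × 54.94 = 101 g.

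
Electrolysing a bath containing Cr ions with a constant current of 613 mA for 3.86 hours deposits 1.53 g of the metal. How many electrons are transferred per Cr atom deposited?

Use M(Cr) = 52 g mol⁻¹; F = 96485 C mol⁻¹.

3

Q = I·t = 0.6130 A × 13896 s = 8518 C, so n(e⁻) = 8518/96485 = 0.08829 mol.
n(Cr) deposited = 1.53 / 52 = 0.02942 mol.
Electrons per atom = n(e⁻)/n(Cr) = 0.08829 / 0.02942 = 3.00 ≈ 3, so the ion is Cr³⁺.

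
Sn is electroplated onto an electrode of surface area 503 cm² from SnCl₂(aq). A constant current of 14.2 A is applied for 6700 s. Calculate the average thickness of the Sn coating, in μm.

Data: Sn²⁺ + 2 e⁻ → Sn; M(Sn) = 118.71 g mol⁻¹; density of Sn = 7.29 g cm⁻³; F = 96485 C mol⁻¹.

160 μm

Q = I·t = 14.20 × 6700.0 = 95140 C; n(e⁻) = 0.9861 mol.
n(Sn) = n(e⁻)/2 = 0.4930 mol, so m = 0.4930 × 118.71 = 58.53 g.
Volume = m/ρ = 58.53 / 7.29 = 8.028 cm³.
Thickness = V/A = 8.028 / 503 = 0.0160 cm = 160 μm.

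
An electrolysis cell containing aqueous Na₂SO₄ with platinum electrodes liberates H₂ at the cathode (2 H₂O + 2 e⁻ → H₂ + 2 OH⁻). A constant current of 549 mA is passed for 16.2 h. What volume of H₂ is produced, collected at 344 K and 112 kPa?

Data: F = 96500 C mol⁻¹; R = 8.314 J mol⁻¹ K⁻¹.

4.24 L

Q = I·t = 0.5490 A × 58320 s = 32020 C.
n(e⁻) = Q/F = 32020 / 96500 = 0.3318 mol.
2 electrons are transferred per H₂ molecule, so n(H₂) = 0.3318 / 2 = 0.1659 mol.
V = nRT/P = (0.1659 × 8.314 × 344) / (112 × 10³ Pa) = 0.00424 m³ = 4.24 L.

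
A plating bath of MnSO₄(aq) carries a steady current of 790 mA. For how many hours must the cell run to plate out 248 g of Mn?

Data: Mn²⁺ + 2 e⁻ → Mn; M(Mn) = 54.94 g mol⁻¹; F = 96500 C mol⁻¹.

306 h

n(Mn) = m/M = 248 / 54.94 = 4.514 mol.
Each Mn atom requires 2 electrons, so n(e⁻) = 2 × 4.514 = 9.028 mol.
Q = n(e⁻)·F = 9.028 × 96500 = 871200 C.
t = Q/I = 871200 / 0.7900 A = 1103000 s = 306 h.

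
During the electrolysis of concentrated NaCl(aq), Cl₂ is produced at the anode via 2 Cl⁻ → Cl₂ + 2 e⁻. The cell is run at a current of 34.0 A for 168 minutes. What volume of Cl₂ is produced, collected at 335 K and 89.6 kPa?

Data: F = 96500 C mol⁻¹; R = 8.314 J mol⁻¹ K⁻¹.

Q = I·t = 34.00 A × 10080 s = 342700 C.
n(e⁻) = Q/F = 342700 / 96500 = 3.552 mol.
2 electrons are transferred per Cl₂ molecule, so n(Cl₂) = 3.552 / 2 = 1.776 mol.
V = nRT/P = (1.776 × 8.314 × 335) / (89.6 × 10³ Pa) = 0.0552 m³ = 55.2 L.

55.2 L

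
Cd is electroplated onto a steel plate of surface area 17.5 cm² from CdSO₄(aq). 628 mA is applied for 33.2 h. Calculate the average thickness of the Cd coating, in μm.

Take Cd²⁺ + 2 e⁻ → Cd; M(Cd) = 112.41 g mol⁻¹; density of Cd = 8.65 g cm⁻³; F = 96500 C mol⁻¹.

2890 μm

Q = I·t = 0.6280 × 119520 = 75060 C; n(e⁻) = 0.7778 mol.
n(Cd) = n(e⁻)/2 = 0.3889 mol, so m = 0.3889 × 112.41 = 43.72 g.
Volume = m/ρ = 43.72 / 8.65 = 5.054 cm³.
Thickness = V/A = 5.054 / 17.5 = 0.289 cm = 2890 μm.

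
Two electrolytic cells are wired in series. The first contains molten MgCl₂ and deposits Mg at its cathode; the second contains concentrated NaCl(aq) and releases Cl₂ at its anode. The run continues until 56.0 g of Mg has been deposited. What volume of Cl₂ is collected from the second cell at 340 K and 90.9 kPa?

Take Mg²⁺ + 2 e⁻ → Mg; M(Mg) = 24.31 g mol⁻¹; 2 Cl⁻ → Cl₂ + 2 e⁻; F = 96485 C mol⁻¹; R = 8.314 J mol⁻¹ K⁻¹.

n(Mg) = 56.0 / 24.31 = 2.304 mol, so n(e⁻) = 2 × 2.304 = 4.607 mol.
The cells are in series, so the same 4.607 mol of electrons passes through the second cell.
2 Cl⁻ → Cl₂ + 2 e⁻ — 2 mol e⁻ per mol Cl₂, so n(Cl₂) = 4.607/2 = 2.304 mol.
V = nRT/P = (2.304 × 8.314 × 340) / (90.9 × 10³) = 0.0716 m³ = 71.6 L.

71.6 L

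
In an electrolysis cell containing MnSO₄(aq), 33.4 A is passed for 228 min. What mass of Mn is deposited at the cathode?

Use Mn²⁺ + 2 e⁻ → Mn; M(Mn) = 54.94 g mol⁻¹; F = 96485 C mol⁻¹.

Q = I·t = 33.40 A × 13680 s = 456900 C.
n(e⁻) = Q/F = 456900 / 96485 = 4.736 mol.
Mn²⁺ + 2 e⁻ → Mn, so n(Mn) = n(e⁻)/2 = 2.368 mol.
m = n·M = 2.368 × 54.94 = 130 g.

130 g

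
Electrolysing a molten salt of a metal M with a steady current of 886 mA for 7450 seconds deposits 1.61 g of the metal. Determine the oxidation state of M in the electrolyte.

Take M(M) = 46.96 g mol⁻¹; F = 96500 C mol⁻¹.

Q = I·t = 0.8860 A × 7450.0 s = 6601 C, so n(e⁻) = 6601/96500 = 0.06840 mol.
n(M) deposited = 1.61 / 46.96 = 0.03428 mol.
Electrons per atom = n(e⁻)/n(M) = 0.06840 / 0.03428 = 2.00 ≈ 2, so the ion is M²⁺.

+2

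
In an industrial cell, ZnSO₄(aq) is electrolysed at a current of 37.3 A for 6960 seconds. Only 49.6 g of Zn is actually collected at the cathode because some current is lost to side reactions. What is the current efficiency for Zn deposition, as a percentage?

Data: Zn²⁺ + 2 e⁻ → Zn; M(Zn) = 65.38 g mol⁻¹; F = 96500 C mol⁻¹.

Q = I·t = 37.30 × 6960.0 = 259600 C; n(e⁻) = 259600/96500 = 2.690 mol.
Theoretical n(Zn) = n(e⁻)/2 = 1.345 mol, i.e. m_theo = 1.345 × 65.38 = 87.94 g.
Efficiency = m_actual / m_theo = 49.6 / 87.94 = 56.4 %.

56.4 %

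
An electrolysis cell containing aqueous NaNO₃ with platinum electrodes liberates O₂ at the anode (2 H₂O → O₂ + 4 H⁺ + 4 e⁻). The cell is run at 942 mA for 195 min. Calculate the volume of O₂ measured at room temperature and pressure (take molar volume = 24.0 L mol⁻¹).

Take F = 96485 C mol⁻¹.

Q = I·t = 0.9420 A × 11700 s = 11020 C.
n(e⁻) = Q/F = 11020 / 96485 = 0.1142 mol.
4 electrons are transferred per O₂ molecule, so n(O₂) = 0.1142 / 4 = 0.02856 mol.
V = n × V_m = 0.02856 × 24.0 = 0.685 L.

0.685 L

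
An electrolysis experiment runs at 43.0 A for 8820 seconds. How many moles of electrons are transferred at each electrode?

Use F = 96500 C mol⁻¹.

3.93 mol

Q = I·t = 43.00 A × 8820.0 s = 379300 C.
n(e⁻) = Q/F = 379300 / 96500 = 3.93 mol.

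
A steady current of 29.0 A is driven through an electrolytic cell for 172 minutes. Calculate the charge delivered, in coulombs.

Q = I·t = 29.00 A × 10320 s = 2.99 × 10⁵ C.

2.99 × 10⁵ C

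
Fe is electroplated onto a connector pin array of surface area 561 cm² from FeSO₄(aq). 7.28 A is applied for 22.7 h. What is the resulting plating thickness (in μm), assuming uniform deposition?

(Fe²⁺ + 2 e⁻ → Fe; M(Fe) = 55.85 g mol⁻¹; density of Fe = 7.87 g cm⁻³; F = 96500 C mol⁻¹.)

Q = I·t = 7.280 × 81720 = 594900 C; n(e⁻) = 6.165 mol.
n(Fe) = n(e⁻)/2 = 3.082 mol, so m = 3.082 × 55.85 = 172.2 g.
Volume = m/ρ = 172.2 / 7.87 = 21.88 cm³.
Thickness = V/A = 21.88 / 561 = 0.0390 cm = 390 μm.

390 μm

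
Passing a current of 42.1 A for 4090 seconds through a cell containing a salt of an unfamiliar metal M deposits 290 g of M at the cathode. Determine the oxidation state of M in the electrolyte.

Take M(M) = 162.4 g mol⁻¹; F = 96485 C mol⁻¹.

+1

Q = I·t = 42.10 A × 4090.0 s = 172200 C, so n(e⁻) = 172200/96485 = 1.785 mol.
n(M) deposited = 290 / 162.4 = 1.786 mol.
Electrons per atom = n(e⁻)/n(M) = 1.785 / 1.786 = 0.999 ≈ 1, so the ion is M⁺.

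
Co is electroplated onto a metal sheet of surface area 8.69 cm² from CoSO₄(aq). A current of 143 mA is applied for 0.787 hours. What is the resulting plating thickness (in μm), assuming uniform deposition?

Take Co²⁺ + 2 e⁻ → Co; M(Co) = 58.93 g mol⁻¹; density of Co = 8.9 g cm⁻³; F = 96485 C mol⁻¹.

Q = I·t = 0.1430 × 2833.2 = 405.1 C; n(e⁻) = 0.004199 mol.
n(Co) = n(e⁻)/2 = 0.002100 mol, so m = 0.002100 × 58.93 = 0.1237 g.
Volume = m/ρ = 0.1237 / 8.9 = 0.01390 cm³.
Thickness = V/A = 0.01390 / 8.69 = 0.00160 cm = 16.0 μm.

16.0 μm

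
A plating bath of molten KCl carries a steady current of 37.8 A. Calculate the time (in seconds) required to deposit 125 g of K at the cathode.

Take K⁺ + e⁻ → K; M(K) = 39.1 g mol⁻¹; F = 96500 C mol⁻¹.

n(K) = m/M = 125 / 39.1 = 3.197 mol.
Each K atom requires 1 electron, so n(e⁻) = 1 × 3.197 = 3.197 mol.
Q = n(e⁻)·F = 3.197 × 96500 = 308500 C.
t = Q/I = 308500 / 37.80 A = 8161 s.

8160 s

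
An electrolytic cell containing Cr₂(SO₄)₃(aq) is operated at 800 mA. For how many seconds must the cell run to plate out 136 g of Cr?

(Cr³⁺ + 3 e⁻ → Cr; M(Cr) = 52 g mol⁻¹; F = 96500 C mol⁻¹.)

9.46 × 10⁵ s

n(Cr) = m/M = 136 / 52 = 2.615 mol.
Each Cr atom requires 3 electrons, so n(e⁻) = 3 × 2.615 = 7.846 mol.
Q = n(e⁻)·F = 7.846 × 96500 = 757200 C.
t = Q/I = 757200 / 0.8000 A = 946400 s.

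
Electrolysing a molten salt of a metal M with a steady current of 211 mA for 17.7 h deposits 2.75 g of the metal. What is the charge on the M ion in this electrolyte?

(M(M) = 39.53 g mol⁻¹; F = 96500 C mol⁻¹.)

Q = I·t = 0.2110 A × 63720 s = 13440 C, so n(e⁻) = 13440/96500 = 0.1393 mol.
n(M) deposited = 2.75 / 39.53 = 0.06957 mol.
Electrons per atom = n(e⁻)/n(M) = 0.1393 / 0.06957 = 2.00 ≈ 2, so the ion is M²⁺.

+2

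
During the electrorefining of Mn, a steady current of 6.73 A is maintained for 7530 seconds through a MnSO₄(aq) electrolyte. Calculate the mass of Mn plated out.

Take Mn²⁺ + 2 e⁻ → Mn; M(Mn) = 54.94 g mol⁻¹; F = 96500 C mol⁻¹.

14.4 g

Q = I·t = 6.730 A × 7530.0 s = 50680 C.
n(e⁻) = Q/F = 50680 / 96500 = 0.5251 mol.
Mn²⁺ + 2 e⁻ → Mn, so n(Mn) = n(e⁻)/2 = 0.2626 mol.
m = n·M = 0.2626 × 54.94 = 14.4 g.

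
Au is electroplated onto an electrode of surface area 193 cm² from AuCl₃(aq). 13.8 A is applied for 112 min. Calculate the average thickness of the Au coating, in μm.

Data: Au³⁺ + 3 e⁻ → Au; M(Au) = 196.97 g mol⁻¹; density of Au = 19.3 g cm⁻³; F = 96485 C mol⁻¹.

Q = I·t = 13.80 × 6720.0 = 92740 C; n(e⁻) = 0.9611 mol.
n(Au) = n(e⁻)/3 = 0.3204 mol, so m = 0.3204 × 196.97 = 63.11 g.
Volume = m/ρ = 63.11 / 19.3 = 3.270 cm³.
Thickness = V/A = 3.270 / 193 = 0.0169 cm = 169 μm.

169 μm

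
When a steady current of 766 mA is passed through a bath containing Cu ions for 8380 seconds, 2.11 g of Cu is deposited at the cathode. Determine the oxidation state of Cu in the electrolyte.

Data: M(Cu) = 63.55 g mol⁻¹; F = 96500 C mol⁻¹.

Q = I·t = 0.7660 A × 8380.0 s = 6419 C, so n(e⁻) = 6419/96500 = 0.06652 mol.
n(Cu) deposited = 2.11 / 63.55 = 0.03320 mol.
Electrons per atom = n(e⁻)/n(Cu) = 0.06652 / 0.03320 = 2.00 ≈ 2, so the ion is Cu²⁺.

+2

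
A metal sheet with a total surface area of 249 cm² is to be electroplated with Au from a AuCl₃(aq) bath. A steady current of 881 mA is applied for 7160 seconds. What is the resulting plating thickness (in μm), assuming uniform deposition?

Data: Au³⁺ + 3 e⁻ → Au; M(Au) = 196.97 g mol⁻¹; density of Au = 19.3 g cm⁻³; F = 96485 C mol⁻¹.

8.93 μm

Q = I·t = 0.8810 × 7160.0 = 6308 C; n(e⁻) = 0.06538 mol.
n(Au) = n(e⁻)/3 = 0.02179 mol, so m = 0.02179 × 196.97 = 4.292 g.
Volume = m/ρ = 4.292 / 19.3 = 0.2224 cm³.
Thickness = V/A = 0.2224 / 249 = 8.93 × 10⁻⁴ cm = 8.93 μm.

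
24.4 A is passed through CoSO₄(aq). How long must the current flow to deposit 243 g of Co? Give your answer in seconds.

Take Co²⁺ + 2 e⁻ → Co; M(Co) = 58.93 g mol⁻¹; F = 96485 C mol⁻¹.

32600 s

n(Co) = m/M = 243 / 58.93 = 4.124 mol.
Each Co atom requires 2 electrons, so n(e⁻) = 2 × 4.124 = 8.247 mol.
Q = n(e⁻)·F = 8.247 × 96485 = 795700 C.
t = Q/I = 795700 / 24.40 A = 32610 s.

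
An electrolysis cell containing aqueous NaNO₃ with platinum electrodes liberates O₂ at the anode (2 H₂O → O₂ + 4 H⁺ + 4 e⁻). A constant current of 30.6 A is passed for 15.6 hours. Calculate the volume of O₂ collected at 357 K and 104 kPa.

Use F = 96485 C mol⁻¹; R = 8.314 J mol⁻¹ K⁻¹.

Q = I·t = 30.60 A × 56160 s = 1718000 C.
n(e⁻) = Q/F = 1718000 / 96485 = 17.81 mol.
4 electrons are transferred per O₂ molecule, so n(O₂) = 17.81 / 4 = 4.453 mol.
V = nRT/P = (4.453 × 8.314 × 357) / (104 × 10³ Pa) = 0.127 m³ = 127 L.

127 L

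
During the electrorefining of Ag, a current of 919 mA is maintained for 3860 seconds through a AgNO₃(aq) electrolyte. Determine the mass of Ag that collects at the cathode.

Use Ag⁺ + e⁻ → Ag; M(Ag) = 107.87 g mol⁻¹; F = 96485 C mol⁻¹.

3.97 g

Q = I·t = 0.9190 A × 3860.0 s = 3547 C.
n(e⁻) = Q/F = 3547 / 96485 = 0.03677 mol.
Ag⁺ + e⁻ → Ag, so n(Ag) = n(e⁻)/1 = 0.03677 mol.
m = n·M = 0.03677 × 107.87 = 3.97 g.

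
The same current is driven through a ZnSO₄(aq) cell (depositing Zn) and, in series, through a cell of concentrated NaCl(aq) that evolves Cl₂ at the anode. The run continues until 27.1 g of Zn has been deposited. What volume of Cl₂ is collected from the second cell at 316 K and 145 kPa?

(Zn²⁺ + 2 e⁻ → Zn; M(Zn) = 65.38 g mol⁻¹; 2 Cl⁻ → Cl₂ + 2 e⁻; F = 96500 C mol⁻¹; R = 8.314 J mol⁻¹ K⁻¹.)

n(Zn) = 27.1 / 65.38 = 0.4145 mol, so n(e⁻) = 2 × 0.4145 = 0.8290 mol.
The cells are in series, so the same 0.8290 mol of electrons passes through the second cell.
2 Cl⁻ → Cl₂ + 2 e⁻ — 2 mol e⁻ per mol Cl₂, so n(Cl₂) = 0.8290/2 = 0.4145 mol.
V = nRT/P = (0.4145 × 8.314 × 316) / (145 × 10³) = 0.00751 m³ = 7.51 L.

7.51 L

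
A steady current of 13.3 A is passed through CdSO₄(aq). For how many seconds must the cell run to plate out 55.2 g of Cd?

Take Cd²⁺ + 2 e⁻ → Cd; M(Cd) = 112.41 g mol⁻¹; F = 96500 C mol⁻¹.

7130 s

n(Cd) = m/M = 55.2 / 112.41 = 0.4911 mol.
Each Cd atom requires 2 electrons, so n(e⁻) = 2 × 0.4911 = 0.9821 mol.
Q = n(e⁻)·F = 0.9821 × 96500 = 94770 C.
t = Q/I = 94770 / 13.30 A = 7126 s.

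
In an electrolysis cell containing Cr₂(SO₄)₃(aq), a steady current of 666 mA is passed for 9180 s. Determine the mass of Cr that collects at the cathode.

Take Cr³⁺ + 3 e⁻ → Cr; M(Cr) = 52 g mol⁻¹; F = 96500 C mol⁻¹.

Q = I·t = 0.6660 A × 9180.0 s = 6114 C.
n(e⁻) = Q/F = 6114 / 96500 = 0.06336 mol.
Cr³⁺ + 3 e⁻ → Cr, so n(Cr) = n(e⁻)/3 = 0.02112 mol.
m = n·M = 0.02112 × 52 = 1.10 g.

1.10 g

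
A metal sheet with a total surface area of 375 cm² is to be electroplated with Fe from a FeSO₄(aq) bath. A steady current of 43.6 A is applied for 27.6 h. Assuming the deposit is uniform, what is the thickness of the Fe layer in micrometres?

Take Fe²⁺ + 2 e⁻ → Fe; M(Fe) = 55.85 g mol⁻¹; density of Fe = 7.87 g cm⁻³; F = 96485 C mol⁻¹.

Q = I·t = 43.60 × 99360 = 4332000 C; n(e⁻) = 44.90 mol.
n(Fe) = n(e⁻)/2 = 22.45 mol, so m = 22.45 × 55.85 = 1254 g.
Volume = m/ρ = 1254 / 7.87 = 159.3 cm³.
Thickness = V/A = 159.3 / 375 = 0.425 cm = 4250 μm.

4250 μm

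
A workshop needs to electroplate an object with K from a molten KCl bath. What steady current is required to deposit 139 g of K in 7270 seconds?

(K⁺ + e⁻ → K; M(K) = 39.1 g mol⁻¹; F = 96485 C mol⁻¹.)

47.2 A

n(K) = 139 / 39.1 = 3.555 mol.
n(e⁻) = 1 × 3.555 = 3.555 mol.
Q = n(e⁻)·F = 3.555 × 96485 = 343000 C.
I = Q/t = 343000 / 7270.0 s = 47.2 A.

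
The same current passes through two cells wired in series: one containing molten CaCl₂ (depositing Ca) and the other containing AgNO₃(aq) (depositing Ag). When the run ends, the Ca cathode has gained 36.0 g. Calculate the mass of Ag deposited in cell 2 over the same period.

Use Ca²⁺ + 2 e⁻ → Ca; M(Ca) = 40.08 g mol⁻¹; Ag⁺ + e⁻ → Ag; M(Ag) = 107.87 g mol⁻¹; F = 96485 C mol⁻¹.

n(Ca) = 36.0 / 40.08 = 0.8982 mol.
Since Ca²⁺ + 2 e⁻ → Ca, n(e⁻) passed = 2 × 0.8982 = 1.796 mol.
Cells in series carry the same charge, so the same 1.796 mol of electrons passes through cell 2.
Ag⁺ + e⁻ → Ag, so n(Ag) = 1.796 / 1 = 1.796 mol.
m(Ag) = 1.796 × 107.87 = 194 g.

194 g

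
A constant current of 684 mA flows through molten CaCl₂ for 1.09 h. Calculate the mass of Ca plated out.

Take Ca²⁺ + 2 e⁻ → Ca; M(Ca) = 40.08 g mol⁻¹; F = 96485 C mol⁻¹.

0.557 g

Q = I·t = 0.6840 A × 3924.0 s = 2684 C.
n(e⁻) = Q/F = 2684 / 96485 = 0.02782 mol.
Ca²⁺ + 2 e⁻ → Ca, so n(Ca) = n(e⁻)/2 = 0.01391 mol.
m = n·M = 0.01391 × 40.08 = 0.557 g.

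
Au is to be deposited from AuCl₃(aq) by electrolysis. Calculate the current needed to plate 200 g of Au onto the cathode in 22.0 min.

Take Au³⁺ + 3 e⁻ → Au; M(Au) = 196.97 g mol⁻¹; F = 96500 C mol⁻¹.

223 A

n(Au) = 200 / 196.97 = 1.015 mol.
n(e⁻) = 3 × 1.015 = 3.046 mol.
Q = n(e⁻)·F = 3.046 × 96500 = 294000 C.
I = Q/t = 294000 / 1320.0 s = 223 A.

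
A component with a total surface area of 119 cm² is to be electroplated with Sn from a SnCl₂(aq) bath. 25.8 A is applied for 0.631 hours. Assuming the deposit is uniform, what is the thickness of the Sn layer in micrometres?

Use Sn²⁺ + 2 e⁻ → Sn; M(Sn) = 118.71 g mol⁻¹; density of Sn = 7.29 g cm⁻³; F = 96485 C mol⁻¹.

416 μm

Q = I·t = 25.80 × 2271.6 = 58610 C; n(e⁻) = 0.6074 mol.
n(Sn) = n(e⁻)/2 = 0.3037 mol, so m = 0.3037 × 118.71 = 36.05 g.
Volume = m/ρ = 36.05 / 7.29 = 4.946 cm³.
Thickness = V/A = 4.946 / 119 = 0.0416 cm = 416 μm.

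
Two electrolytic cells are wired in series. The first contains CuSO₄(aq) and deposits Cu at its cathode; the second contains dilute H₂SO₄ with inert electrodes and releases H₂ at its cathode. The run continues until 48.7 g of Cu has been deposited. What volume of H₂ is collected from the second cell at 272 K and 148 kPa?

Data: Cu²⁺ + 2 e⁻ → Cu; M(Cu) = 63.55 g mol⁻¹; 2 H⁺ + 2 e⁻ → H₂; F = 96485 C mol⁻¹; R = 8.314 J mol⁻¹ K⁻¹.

n(Cu) = 48.7 / 63.55 = 0.7663 mol, so n(e⁻) = 2 × 0.7663 = 1.533 mol.
The cells are in series, so the same 1.533 mol of electrons passes through the second cell.
2 H⁺ + 2 e⁻ → H₂ — 2 mol e⁻ per mol H₂, so n(H₂) = 1.533/2 = 0.7663 mol.
V = nRT/P = (0.7663 × 8.314 × 272) / (148 × 10³) = 0.0117 m³ = 11.7 L.

11.7 L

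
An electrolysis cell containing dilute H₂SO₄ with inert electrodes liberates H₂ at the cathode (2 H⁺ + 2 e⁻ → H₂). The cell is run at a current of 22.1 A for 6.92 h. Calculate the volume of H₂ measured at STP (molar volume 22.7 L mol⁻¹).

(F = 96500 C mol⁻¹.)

Q = I·t = 22.10 A × 24912 s = 550600 C.
n(e⁻) = Q/F = 550600 / 96500 = 5.705 mol.
2 electrons are transferred per H₂ molecule, so n(H₂) = 5.705 / 2 = 2.853 mol.
V = n × V_m = 2.853 × 22.7 = 64.8 L.

64.8 L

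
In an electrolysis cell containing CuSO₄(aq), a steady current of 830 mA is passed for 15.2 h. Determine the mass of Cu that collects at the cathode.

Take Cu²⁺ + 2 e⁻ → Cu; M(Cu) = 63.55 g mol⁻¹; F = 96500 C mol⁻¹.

Q = I·t = 0.8300 A × 54720 s = 45420 C.
n(e⁻) = Q/F = 45420 / 96500 = 0.4706 mol.
Cu²⁺ + 2 e⁻ → Cu, so n(Cu) = n(e⁻)/2 = 0.2353 mol.
m = n·M = 0.2353 × 63.55 = 15.0 g.

15.0 g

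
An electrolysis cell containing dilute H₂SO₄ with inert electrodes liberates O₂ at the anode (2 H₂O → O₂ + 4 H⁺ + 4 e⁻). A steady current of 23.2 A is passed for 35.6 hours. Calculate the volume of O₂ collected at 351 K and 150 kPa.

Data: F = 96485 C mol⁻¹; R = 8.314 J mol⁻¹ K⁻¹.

150 L

Q = I·t = 23.20 A × 128160 s = 2973000 C.
n(e⁻) = Q/F = 2973000 / 96485 = 30.82 mol.
4 electrons are transferred per O₂ molecule, so n(O₂) = 30.82 / 4 = 7.704 mol.
V = nRT/P = (7.704 × 8.314 × 351) / (150 × 10³ Pa) = 0.150 m³ = 150 L.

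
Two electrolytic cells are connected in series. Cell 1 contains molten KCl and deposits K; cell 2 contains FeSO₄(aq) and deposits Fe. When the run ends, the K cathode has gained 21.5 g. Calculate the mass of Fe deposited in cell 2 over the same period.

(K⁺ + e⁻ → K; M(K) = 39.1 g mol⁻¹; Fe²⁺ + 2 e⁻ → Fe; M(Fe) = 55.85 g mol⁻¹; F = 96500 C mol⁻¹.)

15.4 g

n(K) = 21.5 / 39.1 = 0.5499 mol.
Since K⁺ + e⁻ → K, n(e⁻) passed = 1 × 0.5499 = 0.5499 mol.
Cells in series carry the same charge, so the same 0.5499 mol of electrons passes through cell 2.
Fe²⁺ + 2 e⁻ → Fe, so n(Fe) = 0.5499 / 2 = 0.2749 mol.
m(Fe) = 0.2749 × 55.85 = 15.4 g.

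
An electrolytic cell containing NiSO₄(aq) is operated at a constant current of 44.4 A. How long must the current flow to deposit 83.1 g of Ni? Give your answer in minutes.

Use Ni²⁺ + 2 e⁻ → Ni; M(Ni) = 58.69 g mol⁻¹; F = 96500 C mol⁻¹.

n(Ni) = m/M = 83.1 / 58.69 = 1.416 mol.
Each Ni atom requires 2 electrons, so n(e⁻) = 2 × 1.416 = 2.832 mol.
Q = n(e⁻)·F = 2.832 × 96500 = 273300 C.
t = Q/I = 273300 / 44.40 A = 6155 s = 103 min.

103 min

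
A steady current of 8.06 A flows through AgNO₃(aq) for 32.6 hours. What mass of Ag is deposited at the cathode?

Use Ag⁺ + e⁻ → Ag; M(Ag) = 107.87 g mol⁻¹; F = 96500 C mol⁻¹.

1060 g

Q = I·t = 8.060 A × 117360 s = 945900 C.
n(e⁻) = Q/F = 945900 / 96500 = 9.802 mol.
Ag⁺ + e⁻ → Ag, so n(Ag) = n(e⁻)/1 = 9.802 mol.
m = n·M = 9.802 × 107.87 = 1060 g.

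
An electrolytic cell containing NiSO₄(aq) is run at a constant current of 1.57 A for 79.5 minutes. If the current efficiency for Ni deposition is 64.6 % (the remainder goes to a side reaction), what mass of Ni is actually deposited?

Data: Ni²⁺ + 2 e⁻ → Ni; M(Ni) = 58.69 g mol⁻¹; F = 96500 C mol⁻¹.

1.47 g

Q = I·t = 1.570 × 4770.0 = 7489 C.
n(e⁻) = 7489/96500 = 0.07761 mol; theoretically n(Ni) = 0.07761/2 = 0.03880 mol, m_theo = 2.277 g.
At 64.6 % efficiency, m_actual = 0.646 × 2.277 = 1.47 g.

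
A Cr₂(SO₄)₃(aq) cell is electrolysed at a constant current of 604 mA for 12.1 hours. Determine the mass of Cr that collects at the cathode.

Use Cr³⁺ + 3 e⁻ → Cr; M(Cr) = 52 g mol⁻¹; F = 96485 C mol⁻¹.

4.73 g

Q = I·t = 0.6040 A × 43560 s = 26310 C.
n(e⁻) = Q/F = 26310 / 96485 = 0.2727 mol.
Cr³⁺ + 3 e⁻ → Cr, so n(Cr) = n(e⁻)/3 = 0.09090 mol.
m = n·M = 0.09090 × 52 = 4.73 g.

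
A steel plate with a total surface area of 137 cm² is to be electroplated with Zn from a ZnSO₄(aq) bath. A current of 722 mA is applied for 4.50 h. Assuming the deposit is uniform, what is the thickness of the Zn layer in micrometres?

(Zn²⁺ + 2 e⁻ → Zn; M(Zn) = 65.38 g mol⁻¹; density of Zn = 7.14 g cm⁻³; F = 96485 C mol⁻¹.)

40.5 μm

Q = I·t = 0.7220 × 16200 = 11700 C; n(e⁻) = 0.1212 mol.
n(Zn) = n(e⁻)/2 = 0.06061 mol, so m = 0.06061 × 65.38 = 3.963 g.
Volume = m/ρ = 3.963 / 7.14 = 0.5550 cm³.
Thickness = V/A = 0.5550 / 137 = 0.00405 cm = 40.5 μm.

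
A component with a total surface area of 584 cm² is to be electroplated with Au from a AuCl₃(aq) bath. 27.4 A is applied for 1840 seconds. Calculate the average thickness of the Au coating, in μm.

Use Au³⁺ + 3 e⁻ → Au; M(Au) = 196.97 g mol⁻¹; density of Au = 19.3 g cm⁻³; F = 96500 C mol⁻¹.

30.4 μm

Q = I·t = 27.40 × 1840.0 = 50420 C; n(e⁻) = 0.5224 mol.
n(Au) = n(e⁻)/3 = 0.1741 mol, so m = 0.1741 × 196.97 = 34.30 g.
Volume = m/ρ = 34.30 / 19.3 = 1.777 cm³.
Thickness = V/A = 1.777 / 584 = 0.00304 cm = 30.4 μm.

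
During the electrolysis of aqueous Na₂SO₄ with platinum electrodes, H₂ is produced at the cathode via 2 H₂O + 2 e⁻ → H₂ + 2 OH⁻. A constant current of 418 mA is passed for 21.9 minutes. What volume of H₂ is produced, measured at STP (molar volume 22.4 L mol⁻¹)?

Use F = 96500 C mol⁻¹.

Q = I·t = 0.4180 A × 1314.0 s = 549.3 C.
n(e⁻) = Q/F = 549.3 / 96500 = 0.005692 mol.
2 electrons are transferred per H₂ molecule, so n(H₂) = 0.005692 / 2 = 0.002846 mol.
V = n × V_m = 0.002846 × 22.4 = 0.0637 L.

0.0637 L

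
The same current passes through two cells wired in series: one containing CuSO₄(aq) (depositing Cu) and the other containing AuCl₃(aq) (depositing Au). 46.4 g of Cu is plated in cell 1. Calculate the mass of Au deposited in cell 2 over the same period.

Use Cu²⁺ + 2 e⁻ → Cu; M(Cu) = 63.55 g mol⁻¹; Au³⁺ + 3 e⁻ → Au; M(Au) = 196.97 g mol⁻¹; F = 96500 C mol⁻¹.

n(Cu) = 46.4 / 63.55 = 0.7301 mol.
Since Cu²⁺ + 2 e⁻ → Cu, n(e⁻) passed = 2 × 0.7301 = 1.460 mol.
Cells in series carry the same charge, so the same 1.460 mol of electrons passes through cell 2.
Au³⁺ + 3 e⁻ → Au, so n(Au) = 1.460 / 3 = 0.4868 mol.
m(Au) = 0.4868 × 196.97 = 95.9 g.

95.9 g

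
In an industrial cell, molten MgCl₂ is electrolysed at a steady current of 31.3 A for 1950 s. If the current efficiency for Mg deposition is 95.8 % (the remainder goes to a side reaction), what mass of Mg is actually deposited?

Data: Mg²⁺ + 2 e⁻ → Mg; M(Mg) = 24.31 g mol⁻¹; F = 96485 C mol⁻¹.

7.37 g

Q = I·t = 31.30 × 1950.0 = 61040 C.
n(e⁻) = 61040/96485 = 0.6326 mol; theoretically n(Mg) = 0.6326/2 = 0.3163 mol, m_theo = 7.689 g.
At 95.8 % efficiency, m_actual = 0.958 × 7.689 = 7.37 g.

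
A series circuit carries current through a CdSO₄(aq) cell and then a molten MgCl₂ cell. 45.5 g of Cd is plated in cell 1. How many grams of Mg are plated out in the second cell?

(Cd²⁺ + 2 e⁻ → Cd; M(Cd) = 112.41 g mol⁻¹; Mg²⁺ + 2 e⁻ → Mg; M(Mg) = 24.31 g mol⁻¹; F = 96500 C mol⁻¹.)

n(Cd) = 45.5 / 112.41 = 0.4048 mol.
Since Cd²⁺ + 2 e⁻ → Cd, n(e⁻) passed = 2 × 0.4048 = 0.8095 mol.
Cells in series carry the same charge, so the same 0.8095 mol of electrons passes through cell 2.
Mg²⁺ + 2 e⁻ → Mg, so n(Mg) = 0.8095 / 2 = 0.4048 mol.
m(Mg) = 0.4048 × 24.31 = 9.84 g.

9.84 g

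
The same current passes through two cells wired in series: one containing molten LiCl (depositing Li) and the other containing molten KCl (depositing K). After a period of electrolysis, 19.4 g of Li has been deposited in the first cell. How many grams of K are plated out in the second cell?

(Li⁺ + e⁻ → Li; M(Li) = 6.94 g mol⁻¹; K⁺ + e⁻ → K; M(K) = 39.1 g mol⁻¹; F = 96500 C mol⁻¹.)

n(Li) = 19.4 / 6.94 = 2.795 mol.
Since Li⁺ + e⁻ → Li, n(e⁻) passed = 1 × 2.795 = 2.795 mol.
Cells in series carry the same charge, so the same 2.795 mol of electrons passes through cell 2.
K⁺ + e⁻ → K, so n(K) = 2.795 / 1 = 2.795 mol.
m(K) = 2.795 × 39.1 = 109 g.

109 g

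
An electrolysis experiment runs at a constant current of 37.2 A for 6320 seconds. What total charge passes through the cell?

2.35 × 10⁵ C

Q = I·t = 37.20 A × 6320.0 s = 2.35 × 10⁵ C.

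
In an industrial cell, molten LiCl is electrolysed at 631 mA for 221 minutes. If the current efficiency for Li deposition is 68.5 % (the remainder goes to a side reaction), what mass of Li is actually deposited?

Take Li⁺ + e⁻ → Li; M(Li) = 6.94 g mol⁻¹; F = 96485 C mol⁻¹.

0.412 g

Q = I·t = 0.6310 × 13260 = 8367 C.
n(e⁻) = 8367/96485 = 0.08672 mol; theoretically n(Li) = 0.08672/1 = 0.08672 mol, m_theo = 0.6018 g.
At 68.5 % efficiency, m_actual = 0.685 × 0.6018 = 0.412 g.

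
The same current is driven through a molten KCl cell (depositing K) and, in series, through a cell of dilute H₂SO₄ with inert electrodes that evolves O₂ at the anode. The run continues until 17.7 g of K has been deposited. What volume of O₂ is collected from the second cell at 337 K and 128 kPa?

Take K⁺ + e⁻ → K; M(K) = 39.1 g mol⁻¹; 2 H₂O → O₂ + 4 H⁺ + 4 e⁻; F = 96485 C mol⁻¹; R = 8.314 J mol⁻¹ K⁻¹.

n(K) = 17.7 / 39.1 = 0.4527 mol, so n(e⁻) = 1 × 0.4527 = 0.4527 mol.
The cells are in series, so the same 0.4527 mol of electrons passes through the second cell.
2 H₂O → O₂ + 4 H⁺ + 4 e⁻ — 4 mol e⁻ per mol O₂, so n(O₂) = 0.4527/4 = 0.1132 mol.
V = nRT/P = (0.1132 × 8.314 × 337) / (128 × 10³) = 0.00248 m³ = 2.48 L.

2.48 L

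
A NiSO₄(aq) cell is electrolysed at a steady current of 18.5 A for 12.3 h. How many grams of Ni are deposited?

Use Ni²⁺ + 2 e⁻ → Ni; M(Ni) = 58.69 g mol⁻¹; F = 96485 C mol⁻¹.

249 g

Q = I·t = 18.50 A × 44280 s = 819200 C.
n(e⁻) = Q/F = 819200 / 96485 = 8.490 mol.
Ni²⁺ + 2 e⁻ → Ni, so n(Ni) = n(e⁻)/2 = 4.245 mol.
m = n·M = 4.245 × 58.69 = 249 g.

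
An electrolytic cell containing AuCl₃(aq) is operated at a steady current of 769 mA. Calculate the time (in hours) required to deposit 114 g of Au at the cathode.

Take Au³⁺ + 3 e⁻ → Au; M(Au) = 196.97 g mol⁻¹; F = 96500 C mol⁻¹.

n(Au) = m/M = 114 / 196.97 = 0.5788 mol.
Each Au atom requires 3 electrons, so n(e⁻) = 3 × 0.5788 = 1.736 mol.
Q = n(e⁻)·F = 1.736 × 96500 = 167600 C.
t = Q/I = 167600 / 0.7690 A = 217900 s = 60.5 h.

60.5 h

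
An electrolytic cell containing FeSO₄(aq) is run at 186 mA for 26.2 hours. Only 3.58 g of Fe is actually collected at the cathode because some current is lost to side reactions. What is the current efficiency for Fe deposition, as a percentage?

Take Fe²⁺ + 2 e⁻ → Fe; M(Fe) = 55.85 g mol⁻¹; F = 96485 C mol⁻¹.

Q = I·t = 0.1860 × 94320 = 17540 C; n(e⁻) = 17540/96485 = 0.1818 mol.
Theoretical n(Fe) = n(e⁻)/2 = 0.09091 mol, i.e. m_theo = 0.09091 × 55.85 = 5.078 g.
Efficiency = m_actual / m_theo = 3.58 / 5.078 = 70.5 %.

70.5 %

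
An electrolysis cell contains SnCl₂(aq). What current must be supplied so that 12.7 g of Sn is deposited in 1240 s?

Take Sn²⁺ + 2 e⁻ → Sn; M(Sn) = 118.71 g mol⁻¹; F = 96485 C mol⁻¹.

n(Sn) = 12.7 / 118.71 = 0.1070 mol.
n(e⁻) = 2 × 0.1070 = 0.2140 mol.
Q = n(e⁻)·F = 0.2140 × 96485 = 20640 C.
I = Q/t = 20640 / 1240.0 s = 16.6 A.

16.6 A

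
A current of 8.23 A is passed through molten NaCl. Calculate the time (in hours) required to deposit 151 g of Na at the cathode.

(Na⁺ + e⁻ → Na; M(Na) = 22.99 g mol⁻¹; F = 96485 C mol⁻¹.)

n(Na) = m/M = 151 / 22.99 = 6.568 mol.
Each Na atom requires 1 electron, so n(e⁻) = 1 × 6.568 = 6.568 mol.
Q = n(e⁻)·F = 6.568 × 96485 = 633700 C.
t = Q/I = 633700 / 8.230 A = 77000 s = 21.4 h.

21.4 h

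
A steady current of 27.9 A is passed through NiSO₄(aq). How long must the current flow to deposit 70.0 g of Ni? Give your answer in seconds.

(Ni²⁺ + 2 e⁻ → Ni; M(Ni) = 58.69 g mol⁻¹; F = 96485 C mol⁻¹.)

8250 s

n(Ni) = m/M = 70.0 / 58.69 = 1.193 mol.
Each Ni atom requires 2 electrons, so n(e⁻) = 2 × 1.193 = 2.385 mol.
Q = n(e⁻)·F = 2.385 × 96485 = 230200 C.
t = Q/I = 230200 / 27.90 A = 8249 s.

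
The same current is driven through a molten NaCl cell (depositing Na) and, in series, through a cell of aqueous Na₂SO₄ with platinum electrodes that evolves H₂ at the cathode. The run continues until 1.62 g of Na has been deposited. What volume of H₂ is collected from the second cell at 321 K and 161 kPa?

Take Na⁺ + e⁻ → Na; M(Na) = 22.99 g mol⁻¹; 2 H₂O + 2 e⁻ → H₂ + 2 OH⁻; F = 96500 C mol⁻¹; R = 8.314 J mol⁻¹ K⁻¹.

n(Na) = 1.62 / 22.99 = 0.07047 mol, so n(e⁻) = 1 × 0.07047 = 0.07047 mol.
The cells are in series, so the same 0.07047 mol of electrons passes through the second cell.
2 H₂O + 2 e⁻ → H₂ + 2 OH⁻ — 2 mol e⁻ per mol H₂, so n(H₂) = 0.07047/2 = 0.03523 mol.
V = nRT/P = (0.03523 × 8.314 × 321) / (161 × 10³) = 5.84 × 10⁻⁴ m³ = 0.584 L.

0.584 L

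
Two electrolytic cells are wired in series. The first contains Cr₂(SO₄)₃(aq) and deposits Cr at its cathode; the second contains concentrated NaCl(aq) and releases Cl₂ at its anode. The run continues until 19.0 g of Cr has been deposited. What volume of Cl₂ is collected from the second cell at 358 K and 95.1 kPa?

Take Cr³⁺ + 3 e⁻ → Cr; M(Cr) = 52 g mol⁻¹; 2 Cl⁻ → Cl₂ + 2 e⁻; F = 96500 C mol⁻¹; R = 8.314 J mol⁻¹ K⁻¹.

17.2 L

n(Cr) = 19.0 / 52 = 0.3654 mol, so n(e⁻) = 3 × 0.3654 = 1.096 mol.
The cells are in series, so the same 1.096 mol of electrons passes through the second cell.
2 Cl⁻ → Cl₂ + 2 e⁻ — 2 mol e⁻ per mol Cl₂, so n(Cl₂) = 1.096/2 = 0.5481 mol.
V = nRT/P = (0.5481 × 8.314 × 358) / (95.1 × 10³) = 0.0172 m³ = 17.2 L.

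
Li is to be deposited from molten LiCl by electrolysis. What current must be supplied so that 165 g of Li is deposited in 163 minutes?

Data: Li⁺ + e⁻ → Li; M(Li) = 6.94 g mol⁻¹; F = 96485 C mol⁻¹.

n(Li) = 165 / 6.94 = 23.78 mol.
n(e⁻) = 1 × 23.78 = 23.78 mol.
Q = n(e⁻)·F = 23.78 × 96485 = 2294000 C.
I = Q/t = 2294000 / 9780.0 s = 235 A.

235 A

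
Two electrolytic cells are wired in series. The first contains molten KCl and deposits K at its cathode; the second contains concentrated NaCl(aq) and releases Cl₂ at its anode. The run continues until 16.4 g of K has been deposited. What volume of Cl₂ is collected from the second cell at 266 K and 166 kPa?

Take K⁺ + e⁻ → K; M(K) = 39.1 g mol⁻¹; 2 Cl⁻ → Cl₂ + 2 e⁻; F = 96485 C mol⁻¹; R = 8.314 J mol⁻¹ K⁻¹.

2.79 L

n(K) = 16.4 / 39.1 = 0.4194 mol, so n(e⁻) = 1 × 0.4194 = 0.4194 mol.
The cells are in series, so the same 0.4194 mol of electrons passes through the second cell.
2 Cl⁻ → Cl₂ + 2 e⁻ — 2 mol e⁻ per mol Cl₂, so n(Cl₂) = 0.4194/2 = 0.2097 mol.
V = nRT/P = (0.2097 × 8.314 × 266) / (166 × 10³) = 0.00279 m³ = 2.79 L.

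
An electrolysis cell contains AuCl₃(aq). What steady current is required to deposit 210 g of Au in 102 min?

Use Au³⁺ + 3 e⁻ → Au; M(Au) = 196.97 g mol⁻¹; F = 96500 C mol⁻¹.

n(Au) = 210 / 196.97 = 1.066 mol.
n(e⁻) = 3 × 1.066 = 3.198 mol.
Q = n(e⁻)·F = 3.198 × 96500 = 308700 C.
I = Q/t = 308700 / 6120.0 s = 50.4 A.

50.4 A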